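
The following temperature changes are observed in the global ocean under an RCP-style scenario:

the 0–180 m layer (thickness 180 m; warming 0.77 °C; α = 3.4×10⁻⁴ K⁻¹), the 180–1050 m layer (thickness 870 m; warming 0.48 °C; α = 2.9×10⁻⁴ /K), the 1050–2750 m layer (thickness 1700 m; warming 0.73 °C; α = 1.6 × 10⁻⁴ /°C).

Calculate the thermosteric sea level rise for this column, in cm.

36.7 cm

3.4×10⁻⁴ × 0.77 × 180 = 0.047124 m
180–1050 m: 870 × 2.9×10⁻⁴ × 0.48 = 0.121104 m
Layer 3: 1.6×10⁻⁴ × 1700 × 0.73 = 0.19856 m
Δh = 0.047124 + 0.121104 + 0.19856 = 0.366788 m ≈ 36.7 cm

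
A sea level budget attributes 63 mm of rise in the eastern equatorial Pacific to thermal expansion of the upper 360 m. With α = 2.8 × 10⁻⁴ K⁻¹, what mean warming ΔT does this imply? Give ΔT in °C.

0.625 °C

ΔT = Δh/(αH) = 0.063 / (2.8×10⁻⁴ × 360) = 0.6250 °C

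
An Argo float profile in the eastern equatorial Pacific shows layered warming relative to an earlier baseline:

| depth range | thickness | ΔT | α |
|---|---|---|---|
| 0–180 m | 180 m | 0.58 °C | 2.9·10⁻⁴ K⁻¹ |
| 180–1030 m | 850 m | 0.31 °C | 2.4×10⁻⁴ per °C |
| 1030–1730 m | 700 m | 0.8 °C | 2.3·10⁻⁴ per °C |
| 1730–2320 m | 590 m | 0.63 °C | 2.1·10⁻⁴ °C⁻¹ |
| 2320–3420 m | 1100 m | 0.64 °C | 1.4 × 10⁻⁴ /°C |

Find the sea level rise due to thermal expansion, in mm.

0–180 m: 180 × 2.9×10⁻⁴ × 0.58 = 0.030276 m
180–1030 m: 0.31 × 2.4×10⁻⁴ × 850 = 0.06324 m
Layer 3: 700 × 2.3×10⁻⁴ × 0.8 = 0.12880 m
2.1×10⁻⁴ × 590 × 0.63 = 0.078057 m
2320–3420 m: 1100 × 1.4×10⁻⁴ × 0.64 = 0.09856 m
Δh = 0.030276 + 0.06324 + 0.12880 + 0.078057 + 0.09856 = 0.398933 m

399 mm of thermosteric rise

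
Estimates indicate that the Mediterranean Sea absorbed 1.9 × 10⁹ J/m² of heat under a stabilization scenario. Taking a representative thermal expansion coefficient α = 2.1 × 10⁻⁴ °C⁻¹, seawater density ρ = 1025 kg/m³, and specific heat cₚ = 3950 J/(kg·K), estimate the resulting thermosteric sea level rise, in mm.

Δh = αQ/(ρcₚ) = 2.1×10⁻⁴ × 1.9×10⁹ / (1025 × 3950) ≈ 0.098549 m

98.5 mm of thermosteric rise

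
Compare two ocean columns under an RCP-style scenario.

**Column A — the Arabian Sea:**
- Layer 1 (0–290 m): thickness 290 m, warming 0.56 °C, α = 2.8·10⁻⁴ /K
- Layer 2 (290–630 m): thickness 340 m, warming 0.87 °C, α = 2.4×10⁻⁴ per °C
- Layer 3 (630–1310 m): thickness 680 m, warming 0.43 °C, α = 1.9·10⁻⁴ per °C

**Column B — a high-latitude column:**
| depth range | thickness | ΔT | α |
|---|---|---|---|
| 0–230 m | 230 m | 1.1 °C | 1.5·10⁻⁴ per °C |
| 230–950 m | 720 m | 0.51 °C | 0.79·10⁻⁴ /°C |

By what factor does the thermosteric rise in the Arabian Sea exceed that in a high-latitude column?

≈ 2.57×

A 0–290 m: 290 × 2.8×10⁻⁴ × 0.56 = 0.045472 m
A 340 × 0.87 × 2.4×10⁻⁴ = 0.070992 m
A Layer 3: 680 × 1.9×10⁻⁴ × 0.43 = 0.055556 m
A total: 0.17202 m
B 0–230 m: 1.1 × 1.5×10⁻⁴ × 230 = 0.03795 m
B 0.51 × 720 × 0.79×10⁻⁴ = 0.0290088 m
B total: 0.0669588 m
Ratio: 0.17202 / 0.0669588 ≈ 2.569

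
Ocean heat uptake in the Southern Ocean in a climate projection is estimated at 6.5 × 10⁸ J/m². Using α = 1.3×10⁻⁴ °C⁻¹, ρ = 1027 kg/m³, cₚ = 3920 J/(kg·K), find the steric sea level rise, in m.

Δh ≈ 0.0210 m

Δh = αQ/(ρcₚ) = 1.3×10⁻⁴ × 6.5×10⁸ / (1027 × 3920) ≈ 0.020989 m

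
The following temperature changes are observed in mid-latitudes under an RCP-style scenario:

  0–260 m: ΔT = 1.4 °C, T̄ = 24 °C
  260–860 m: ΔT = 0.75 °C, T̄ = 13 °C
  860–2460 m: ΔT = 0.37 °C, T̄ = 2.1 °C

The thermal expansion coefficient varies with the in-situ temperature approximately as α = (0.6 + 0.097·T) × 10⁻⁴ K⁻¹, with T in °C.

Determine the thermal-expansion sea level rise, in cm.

23.8 cm

Layer 1: α = (0.6 + 0.097×24)×10⁻⁴ = 2.928×10⁻⁴ K⁻¹
Layer 2: α = (0.6 + 0.097×13)×10⁻⁴ = 1.861×10⁻⁴ K⁻¹
Layer 3: α = (0.6 + 0.097×2.1)×10⁻⁴ = 0.8037×10⁻⁴ K⁻¹
0–260 m: 2.928×10⁻⁴ × 1.4 × 260 = 0.1065792 m
260–860 m: 0.75 × 600 × 1.861×10⁻⁴ = 0.083745 m
860–2460 m: 1600 × 0.37 × 0.8037×10⁻⁴ = 0.04757904 m
Δh = 0.1065792 + 0.083745 + 0.04757904 = 0.23790324 m ≈ 23.8 cm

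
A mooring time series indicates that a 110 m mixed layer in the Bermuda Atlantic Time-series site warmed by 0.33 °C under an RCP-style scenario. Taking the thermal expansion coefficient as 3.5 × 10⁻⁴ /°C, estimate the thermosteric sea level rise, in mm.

about 12.7 mm

Δh = αΔT·H = 3.5×10⁻⁴ × 0.33 × 110 = 0.012705 m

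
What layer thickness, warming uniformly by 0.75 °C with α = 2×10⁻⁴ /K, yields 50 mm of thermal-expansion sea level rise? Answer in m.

about 333 m

H = Δh/(αΔT) = 0.05 / (2×10⁻⁴ × 0.75) ≈ 333.3 m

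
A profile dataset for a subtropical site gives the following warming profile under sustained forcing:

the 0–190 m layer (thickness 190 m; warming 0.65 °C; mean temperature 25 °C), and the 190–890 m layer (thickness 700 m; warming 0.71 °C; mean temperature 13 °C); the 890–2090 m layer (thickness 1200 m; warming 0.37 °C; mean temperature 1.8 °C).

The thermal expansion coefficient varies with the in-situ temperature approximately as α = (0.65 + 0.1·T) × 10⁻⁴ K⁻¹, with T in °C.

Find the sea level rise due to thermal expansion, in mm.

Δh ≈ 173 mm

Layer 1: α = (0.65 + 0.1×25)×10⁻⁴ = 3.15×10⁻⁴ K⁻¹
Layer 2: α = (0.65 + 0.1×13)×10⁻⁴ = 1.95×10⁻⁴ K⁻¹
Layer 3: α = (0.65 + 0.1×1.8)×10⁻⁴ = 0.83×10⁻⁴ K⁻¹
0.65 × 3.15×10⁻⁴ × 190 = 0.0389025 m
700 × 0.71 × 1.95×10⁻⁴ = 0.096915 m
0.37 × 0.83×10⁻⁴ × 1200 = 0.036852 m
Δh = 0.0389025 + 0.096915 + 0.036852 = 0.1726695 m ≈ 173 mm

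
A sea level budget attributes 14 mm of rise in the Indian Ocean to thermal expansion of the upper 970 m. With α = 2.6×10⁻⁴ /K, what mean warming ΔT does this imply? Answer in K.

ΔT = Δh/(αH) = 0.014 / (2.6×10⁻⁴ × 970) ≈ 0.05551 K

0.056 K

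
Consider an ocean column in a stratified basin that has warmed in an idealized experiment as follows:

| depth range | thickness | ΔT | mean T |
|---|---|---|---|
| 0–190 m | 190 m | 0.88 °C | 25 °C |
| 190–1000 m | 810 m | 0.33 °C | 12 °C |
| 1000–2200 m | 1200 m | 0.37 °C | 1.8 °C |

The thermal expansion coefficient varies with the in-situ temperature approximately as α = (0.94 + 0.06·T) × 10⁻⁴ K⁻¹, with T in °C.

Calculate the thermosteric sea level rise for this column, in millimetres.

Layer 1: α = (0.94 + 0.06×25)×10⁻⁴ = 2.44×10⁻⁴ K⁻¹
Layer 2: α = (0.94 + 0.06×12)×10⁻⁴ = 1.66×10⁻⁴ K⁻¹
Layer 3: α = (0.94 + 0.06×1.8)×10⁻⁴ = 1.048×10⁻⁴ K⁻¹
0–190 m: 2.44×10⁻⁴ × 0.88 × 190 = 0.0407968 m
1.66×10⁻⁴ × 0.33 × 810 = 0.0443718 m
Layer 3: 1200 × 0.37 × 1.048×10⁻⁴ = 0.0465312 m
Δh = 0.0407968 + 0.0443718 + 0.0465312 = 0.1316998 m ≈ 130 mm

about 130 mm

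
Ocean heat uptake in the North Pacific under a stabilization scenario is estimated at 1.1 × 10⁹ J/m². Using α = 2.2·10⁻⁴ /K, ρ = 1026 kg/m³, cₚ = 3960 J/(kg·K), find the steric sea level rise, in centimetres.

Δh = αQ/(ρcₚ) = 2.2×10⁻⁴ × 1.1×10⁹ / (1026 × 3960) ≈ 0.059562 m

Δh ≈ 5.96 cm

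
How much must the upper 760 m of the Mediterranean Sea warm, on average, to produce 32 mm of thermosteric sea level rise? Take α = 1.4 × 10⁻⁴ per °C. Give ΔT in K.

ΔT = Δh/(αH) = 0.032 / (1.4×10⁻⁴ × 760) ≈ 0.3008 K

about 0.30 K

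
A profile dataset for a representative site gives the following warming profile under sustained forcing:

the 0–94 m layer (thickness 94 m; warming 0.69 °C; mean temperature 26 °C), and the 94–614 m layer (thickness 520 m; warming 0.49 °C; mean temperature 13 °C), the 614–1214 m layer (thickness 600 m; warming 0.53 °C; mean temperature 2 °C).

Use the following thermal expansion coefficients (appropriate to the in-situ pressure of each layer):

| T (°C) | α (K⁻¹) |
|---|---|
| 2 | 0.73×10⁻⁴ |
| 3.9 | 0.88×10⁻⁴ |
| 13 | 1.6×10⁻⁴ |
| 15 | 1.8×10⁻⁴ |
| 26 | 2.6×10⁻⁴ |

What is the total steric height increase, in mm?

Layer 1 at 26 °C → α = 2.6×10⁻⁴ K⁻¹
Layer 2 at 13 °C → α = 1.6×10⁻⁴ K⁻¹
Layer 3 at 2 °C → α = 0.73×10⁻⁴ K⁻¹
0–94 m: 2.6×10⁻⁴ × 94 × 0.69 = 0.0168636 m
1.6×10⁻⁴ × 520 × 0.49 = 0.040768 m
614–1214 m: 0.73×10⁻⁴ × 600 × 0.53 = 0.023214 m
Δh = 0.0168636 + 0.040768 + 0.023214 = 0.0808456 m

80.8 mm of thermosteric rise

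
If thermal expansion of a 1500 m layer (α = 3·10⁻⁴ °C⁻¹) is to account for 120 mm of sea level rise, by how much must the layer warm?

0.27 °C

ΔT = Δh/(αH) = 0.12 / (3×10⁻⁴ × 1500) ≈ 0.2667 °C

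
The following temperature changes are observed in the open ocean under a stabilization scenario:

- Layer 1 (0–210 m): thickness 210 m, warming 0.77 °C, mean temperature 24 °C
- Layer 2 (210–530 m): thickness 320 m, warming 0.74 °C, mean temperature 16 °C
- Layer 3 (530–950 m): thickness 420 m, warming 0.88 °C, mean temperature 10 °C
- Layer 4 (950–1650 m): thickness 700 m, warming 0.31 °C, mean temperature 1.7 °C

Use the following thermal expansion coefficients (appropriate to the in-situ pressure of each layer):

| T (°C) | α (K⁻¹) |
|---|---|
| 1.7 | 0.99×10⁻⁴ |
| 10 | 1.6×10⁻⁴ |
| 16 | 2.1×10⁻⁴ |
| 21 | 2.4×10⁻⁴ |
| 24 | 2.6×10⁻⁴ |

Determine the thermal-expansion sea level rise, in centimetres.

about 17.2 cm

Layer 1 at 24 °C → α = 2.6×10⁻⁴ K⁻¹
Layer 2 at 16 °C → α = 2.1×10⁻⁴ K⁻¹
Layer 3 at 10 °C → α = 1.6×10⁻⁴ K⁻¹
Layer 4 at 1.7 °C → α = 0.99×10⁻⁴ K⁻¹
Layer 1: 210 × 2.6×10⁻⁴ × 0.77 = 0.042042 m
0.74 × 2.1×10⁻⁴ × 320 = 0.049728 m
0.88 × 420 × 1.6×10⁻⁴ = 0.059136 m
Layer 4: 0.99×10⁻⁴ × 0.31 × 700 = 0.021483 m
Δh = 0.042042 + 0.049728 + 0.059136 + 0.021483 = 0.172389 m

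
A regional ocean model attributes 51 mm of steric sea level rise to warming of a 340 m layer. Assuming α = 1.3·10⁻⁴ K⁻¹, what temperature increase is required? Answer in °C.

about 1.15 °C

ΔT = Δh/(αH) = 0.051 / (1.3×10⁻⁴ × 340) ≈ 1.154 °C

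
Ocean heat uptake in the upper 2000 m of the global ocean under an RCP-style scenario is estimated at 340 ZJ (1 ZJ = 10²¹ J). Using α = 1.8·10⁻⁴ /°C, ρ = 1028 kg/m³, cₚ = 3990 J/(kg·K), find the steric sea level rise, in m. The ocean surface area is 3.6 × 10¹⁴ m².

Per unit area: Q = 340×10²¹ / (3.6×10¹⁴) ≈ 9.444×10⁸ J/m²
Δh = αQ/(ρcₚ) = 1.8×10⁻⁴ × 9.444×10⁸ / (1028 × 3990) ≈ 0.041444 m

0.0414 m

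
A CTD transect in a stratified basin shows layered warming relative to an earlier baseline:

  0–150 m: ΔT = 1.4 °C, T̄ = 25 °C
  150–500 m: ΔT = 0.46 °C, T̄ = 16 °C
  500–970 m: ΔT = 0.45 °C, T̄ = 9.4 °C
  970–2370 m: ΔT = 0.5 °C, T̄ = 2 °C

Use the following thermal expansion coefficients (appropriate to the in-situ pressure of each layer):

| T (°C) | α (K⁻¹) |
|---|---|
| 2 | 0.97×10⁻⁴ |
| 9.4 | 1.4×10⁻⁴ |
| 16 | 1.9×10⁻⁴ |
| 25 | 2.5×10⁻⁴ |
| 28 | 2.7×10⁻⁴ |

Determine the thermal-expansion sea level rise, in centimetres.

Layer 1 at 25 °C → α = 2.5×10⁻⁴ K⁻¹
Layer 2 at 16 °C → α = 1.9×10⁻⁴ K⁻¹
Layer 3 at 9.4 °C → α = 1.4×10⁻⁴ K⁻¹
Layer 4 at 2 °C → α = 0.97×10⁻⁴ K⁻¹
Layer 1: 2.5×10⁻⁴ × 150 × 1.4 = 0.05250 m
1.9×10⁻⁴ × 0.46 × 350 = 0.03059 m
470 × 0.45 × 1.4×10⁻⁴ = 0.02961 m
970–2370 m: 0.97×10⁻⁴ × 1400 × 0.5 = 0.06790 m
Δh = 0.05250 + 0.03059 + 0.02961 + 0.06790 = 0.18060 m ≈ 18.1 cm

Δh = 18.1 cm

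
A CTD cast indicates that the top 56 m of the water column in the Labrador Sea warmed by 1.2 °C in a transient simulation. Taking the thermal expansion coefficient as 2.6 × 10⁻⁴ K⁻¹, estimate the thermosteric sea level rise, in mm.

Δh = αΔT·H = 2.6×10⁻⁴ × 1.2 × 56 = 0.017472 m

17.5 mm of thermosteric rise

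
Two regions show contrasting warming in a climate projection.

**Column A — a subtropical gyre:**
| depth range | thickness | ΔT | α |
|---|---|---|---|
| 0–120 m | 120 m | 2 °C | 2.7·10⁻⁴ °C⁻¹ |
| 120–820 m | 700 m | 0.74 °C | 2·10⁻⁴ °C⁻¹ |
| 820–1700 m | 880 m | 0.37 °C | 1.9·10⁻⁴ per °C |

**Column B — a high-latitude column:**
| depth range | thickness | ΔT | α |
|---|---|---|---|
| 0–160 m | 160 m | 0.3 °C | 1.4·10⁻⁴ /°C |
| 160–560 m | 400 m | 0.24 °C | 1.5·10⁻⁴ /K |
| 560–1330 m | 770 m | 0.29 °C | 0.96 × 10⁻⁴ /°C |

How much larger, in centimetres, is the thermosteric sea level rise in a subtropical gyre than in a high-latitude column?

18.8 cm

A Layer 1: 2 × 120 × 2.7×10⁻⁴ = 0.06480 m
A 120–820 m: 0.74 × 700 × 2×10⁻⁴ = 0.10360 m
A 880 × 1.9×10⁻⁴ × 0.37 = 0.061864 m
A total: 0.230264 m
B 0.3 × 160 × 1.4×10⁻⁴ = 0.00672 m
B Layer 2: 0.24 × 400 × 1.5×10⁻⁴ = 0.01440 m
B Layer 3: 0.29 × 0.96×10⁻⁴ × 770 = 0.0214368 m
B total: 0.0425568 m
Difference: 0.230264 − 0.0425568 = 0.1877072 m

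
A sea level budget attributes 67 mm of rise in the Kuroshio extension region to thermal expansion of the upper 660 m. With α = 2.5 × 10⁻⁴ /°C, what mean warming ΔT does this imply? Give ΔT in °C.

ΔT = Δh/(αH) = 0.067 / (2.5×10⁻⁴ × 660) ≈ 0.4061 °C

about 0.41 °C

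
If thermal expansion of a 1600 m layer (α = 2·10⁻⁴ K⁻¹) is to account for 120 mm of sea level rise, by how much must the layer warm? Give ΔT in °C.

about 0.38 °C

ΔT = Δh/(αH) = 0.12 / (2×10⁻⁴ × 1600) = 0.3750 °C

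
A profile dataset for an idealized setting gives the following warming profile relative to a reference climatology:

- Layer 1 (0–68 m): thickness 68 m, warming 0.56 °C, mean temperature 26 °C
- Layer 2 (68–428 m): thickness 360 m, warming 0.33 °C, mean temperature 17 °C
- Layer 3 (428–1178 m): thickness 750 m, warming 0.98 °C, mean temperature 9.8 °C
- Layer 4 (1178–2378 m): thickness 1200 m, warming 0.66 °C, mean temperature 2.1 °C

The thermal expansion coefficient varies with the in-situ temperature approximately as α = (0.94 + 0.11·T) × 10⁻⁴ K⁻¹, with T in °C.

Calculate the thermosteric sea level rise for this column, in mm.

Layer 1: α = (0.94 + 0.11×26)×10⁻⁴ = 3.8×10⁻⁴ K⁻¹
Layer 2: α = (0.94 + 0.11×17)×10⁻⁴ = 2.81×10⁻⁴ K⁻¹
Layer 3: α = (0.94 + 0.11×9.8)×10⁻⁴ = 2.018×10⁻⁴ K⁻¹
Layer 4: α = (0.94 + 0.11×2.1)×10⁻⁴ = 1.171×10⁻⁴ K⁻¹
0–68 m: 68 × 3.8×10⁻⁴ × 0.56 = 0.0144704 m
360 × 0.33 × 2.81×10⁻⁴ = 0.0333828 m
0.98 × 750 × 2.018×10⁻⁴ = 0.148323 m
1178–2378 m: 1.171×10⁻⁴ × 1200 × 0.66 = 0.0927432 m
Δh = 0.0144704 + 0.0333828 + 0.148323 + 0.0927432 = 0.2889194 m

289 mm of thermosteric rise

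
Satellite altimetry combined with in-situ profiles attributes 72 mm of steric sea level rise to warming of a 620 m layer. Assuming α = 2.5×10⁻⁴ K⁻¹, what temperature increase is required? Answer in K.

ΔT = Δh/(αH) = 0.072 / (2.5×10⁻⁴ × 620) ≈ 0.4645 K

ΔT ≈ 0.465 K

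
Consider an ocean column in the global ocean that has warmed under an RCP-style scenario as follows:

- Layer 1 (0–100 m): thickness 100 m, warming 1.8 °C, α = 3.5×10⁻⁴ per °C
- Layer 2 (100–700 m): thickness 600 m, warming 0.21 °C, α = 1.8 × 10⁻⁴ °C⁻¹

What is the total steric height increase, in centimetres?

100 × 3.5×10⁻⁴ × 1.8 = 0.06300 m
100–700 m: 0.21 × 600 × 1.8×10⁻⁴ = 0.02268 m
Δh = 0.06300 + 0.02268 = 0.08568 m

8.57 cm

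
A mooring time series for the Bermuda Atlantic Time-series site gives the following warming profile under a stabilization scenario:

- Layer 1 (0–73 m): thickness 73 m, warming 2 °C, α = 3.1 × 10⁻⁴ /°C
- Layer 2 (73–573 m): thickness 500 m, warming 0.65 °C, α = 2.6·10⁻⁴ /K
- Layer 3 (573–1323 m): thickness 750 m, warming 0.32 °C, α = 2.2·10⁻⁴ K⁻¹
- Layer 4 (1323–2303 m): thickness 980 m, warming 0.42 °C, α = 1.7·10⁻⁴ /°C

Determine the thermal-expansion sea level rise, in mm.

Δh = 253 mm

0–73 m: 2 × 3.1×10⁻⁴ × 73 = 0.04526 m
73–573 m: 0.65 × 2.6×10⁻⁴ × 500 = 0.08450 m
750 × 2.2×10⁻⁴ × 0.32 = 0.05280 m
1323–2303 m: 980 × 0.42 × 1.7×10⁻⁴ = 0.069972 m
Δh = 0.04526 + 0.08450 + 0.05280 + 0.069972 = 0.252532 m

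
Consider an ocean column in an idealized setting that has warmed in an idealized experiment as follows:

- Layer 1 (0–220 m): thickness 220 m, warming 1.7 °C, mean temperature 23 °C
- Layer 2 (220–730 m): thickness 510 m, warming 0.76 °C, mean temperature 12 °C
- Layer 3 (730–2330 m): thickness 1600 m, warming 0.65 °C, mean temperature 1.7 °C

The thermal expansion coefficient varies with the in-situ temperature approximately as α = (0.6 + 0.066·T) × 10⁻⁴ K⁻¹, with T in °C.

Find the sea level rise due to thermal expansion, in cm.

Layer 1: α = (0.6 + 0.066×23)×10⁻⁴ = 2.118×10⁻⁴ K⁻¹
Layer 2: α = (0.6 + 0.066×12)×10⁻⁴ = 1.392×10⁻⁴ K⁻¹
Layer 3: α = (0.6 + 0.066×1.7)×10⁻⁴ = 0.7122×10⁻⁴ K⁻¹
1.7 × 2.118×10⁻⁴ × 220 = 0.0792132 m
1.392×10⁻⁴ × 0.76 × 510 = 0.05395392 m
Layer 3: 1600 × 0.7122×10⁻⁴ × 0.65 = 0.0740688 m
Δh = 0.0792132 + 0.05395392 + 0.0740688 = 0.20723592 m

Δh = 21 cm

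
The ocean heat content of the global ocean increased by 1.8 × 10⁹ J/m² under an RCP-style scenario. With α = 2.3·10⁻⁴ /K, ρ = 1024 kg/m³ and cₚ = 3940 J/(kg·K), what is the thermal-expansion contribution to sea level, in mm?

Δh ≈ 103 mm

Δh = αQ/(ρcₚ) = 2.3×10⁻⁴ × 1.8×10⁹ / (1024 × 3940) ≈ 0.10261 m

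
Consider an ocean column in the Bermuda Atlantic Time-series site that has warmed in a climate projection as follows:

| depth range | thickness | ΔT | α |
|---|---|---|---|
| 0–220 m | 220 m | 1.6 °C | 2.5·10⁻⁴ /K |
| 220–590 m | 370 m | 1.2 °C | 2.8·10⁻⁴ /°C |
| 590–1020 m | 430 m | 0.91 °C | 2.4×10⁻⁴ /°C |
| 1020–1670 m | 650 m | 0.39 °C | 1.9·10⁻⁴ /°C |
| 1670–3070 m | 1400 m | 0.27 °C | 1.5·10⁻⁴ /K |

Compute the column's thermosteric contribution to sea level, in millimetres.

410 mm

0–220 m: 1.6 × 2.5×10⁻⁴ × 220 = 0.08800 m
1.2 × 370 × 2.8×10⁻⁴ = 0.12432 m
590–1020 m: 2.4×10⁻⁴ × 430 × 0.91 = 0.093912 m
1020–1670 m: 0.39 × 1.9×10⁻⁴ × 650 = 0.048165 m
1670–3070 m: 1400 × 0.27 × 1.5×10⁻⁴ = 0.05670 m
Δh = 0.08800 + 0.12432 + 0.093912 + 0.048165 + 0.05670 = 0.411097 m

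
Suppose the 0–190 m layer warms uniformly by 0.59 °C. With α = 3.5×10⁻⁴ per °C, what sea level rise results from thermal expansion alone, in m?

Δh ≈ 0.0392 m

Δh = αΔT·H = 3.5×10⁻⁴ × 0.59 × 190 = 0.039235 m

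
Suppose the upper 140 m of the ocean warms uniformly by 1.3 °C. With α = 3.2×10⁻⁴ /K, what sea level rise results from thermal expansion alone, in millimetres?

Δh ≈ 58 mm

Δh = αΔT·H = 3.2×10⁻⁴ × 1.3 × 140 = 0.05824 m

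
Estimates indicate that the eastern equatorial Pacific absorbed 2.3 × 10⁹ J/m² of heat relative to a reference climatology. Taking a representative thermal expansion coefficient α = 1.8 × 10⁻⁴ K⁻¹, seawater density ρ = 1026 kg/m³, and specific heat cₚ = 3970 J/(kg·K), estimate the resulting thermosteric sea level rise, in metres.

Δh ≈ 0.10 m

Δh = αQ/(ρcₚ) = 1.8×10⁻⁴ × 2.3×10⁹ / (1026 × 3970) ≈ 0.10164 m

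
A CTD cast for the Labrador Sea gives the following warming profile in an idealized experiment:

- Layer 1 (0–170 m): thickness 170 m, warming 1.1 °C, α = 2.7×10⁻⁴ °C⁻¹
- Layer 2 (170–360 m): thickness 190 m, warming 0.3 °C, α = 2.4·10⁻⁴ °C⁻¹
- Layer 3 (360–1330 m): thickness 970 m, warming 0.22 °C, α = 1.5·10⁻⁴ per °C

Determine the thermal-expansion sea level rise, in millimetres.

0–170 m: 170 × 1.1 × 2.7×10⁻⁴ = 0.05049 m
170–360 m: 0.3 × 190 × 2.4×10⁻⁴ = 0.01368 m
970 × 0.22 × 1.5×10⁻⁴ = 0.03201 m
Δh = 0.05049 + 0.01368 + 0.03201 = 0.09618 m

96 mm of thermosteric rise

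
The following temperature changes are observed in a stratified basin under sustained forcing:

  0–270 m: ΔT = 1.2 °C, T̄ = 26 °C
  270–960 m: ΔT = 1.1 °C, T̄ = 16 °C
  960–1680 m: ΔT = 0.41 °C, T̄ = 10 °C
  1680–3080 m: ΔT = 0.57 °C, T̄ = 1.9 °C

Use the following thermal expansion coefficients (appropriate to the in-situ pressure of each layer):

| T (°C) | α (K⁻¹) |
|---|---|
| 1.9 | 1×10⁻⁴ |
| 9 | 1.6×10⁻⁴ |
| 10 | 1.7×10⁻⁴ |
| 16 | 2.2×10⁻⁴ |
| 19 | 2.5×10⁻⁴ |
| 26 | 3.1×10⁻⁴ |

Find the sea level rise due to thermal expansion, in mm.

Layer 1 at 26 °C → α = 3.1×10⁻⁴ K⁻¹
Layer 2 at 16 °C → α = 2.2×10⁻⁴ K⁻¹
Layer 3 at 10 °C → α = 1.7×10⁻⁴ K⁻¹
Layer 4 at 1.9 °C → α = 1×10⁻⁴ K⁻¹
0–270 m: 1.2 × 3.1×10⁻⁴ × 270 = 0.10044 m
Layer 2: 1.1 × 690 × 2.2×10⁻⁴ = 0.16698 m
Layer 3: 0.41 × 720 × 1.7×10⁻⁴ = 0.050184 m
Layer 4: 1×10⁻⁴ × 1400 × 0.57 = 0.07980 m
Δh = 0.10044 + 0.16698 + 0.050184 + 0.07980 = 0.397404 m

397 mm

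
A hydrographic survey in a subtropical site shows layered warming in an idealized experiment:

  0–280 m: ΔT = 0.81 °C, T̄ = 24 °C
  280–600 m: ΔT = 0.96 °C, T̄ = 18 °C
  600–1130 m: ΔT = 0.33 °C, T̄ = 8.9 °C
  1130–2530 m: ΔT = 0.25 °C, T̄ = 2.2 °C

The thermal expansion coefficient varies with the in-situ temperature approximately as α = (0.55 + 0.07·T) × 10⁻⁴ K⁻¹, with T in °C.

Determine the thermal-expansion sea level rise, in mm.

151 mm

Layer 1: α = (0.55 + 0.07×24)×10⁻⁴ = 2.23×10⁻⁴ K⁻¹
Layer 2: α = (0.55 + 0.07×18)×10⁻⁴ = 1.81×10⁻⁴ K⁻¹
Layer 3: α = (0.55 + 0.07×8.9)×10⁻⁴ = 1.173×10⁻⁴ K⁻¹
Layer 4: α = (0.55 + 0.07×2.2)×10⁻⁴ = 0.704×10⁻⁴ K⁻¹
Layer 1: 2.23×10⁻⁴ × 0.81 × 280 = 0.0505764 m
0.96 × 320 × 1.81×10⁻⁴ = 0.0556032 m
530 × 1.173×10⁻⁴ × 0.33 = 0.02051577 m
Layer 4: 0.25 × 0.704×10⁻⁴ × 1400 = 0.02464 m
Δh = 0.0505764 + 0.0556032 + 0.02051577 + 0.02464 = 0.15133537 m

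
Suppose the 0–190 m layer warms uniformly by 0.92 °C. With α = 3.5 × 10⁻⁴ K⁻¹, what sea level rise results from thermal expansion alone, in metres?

Δh = αΔT·H = 3.5×10⁻⁴ × 0.92 × 190 = 0.06118 m

Δh = 0.0612 m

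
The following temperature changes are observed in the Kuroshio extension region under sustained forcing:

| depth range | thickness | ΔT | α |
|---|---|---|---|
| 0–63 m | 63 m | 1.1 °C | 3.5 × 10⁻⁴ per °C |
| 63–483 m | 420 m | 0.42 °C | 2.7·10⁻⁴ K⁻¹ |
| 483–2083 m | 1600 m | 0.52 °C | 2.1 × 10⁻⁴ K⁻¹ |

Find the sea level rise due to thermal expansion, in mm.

0–63 m: 63 × 1.1 × 3.5×10⁻⁴ = 0.024255 m
420 × 0.42 × 2.7×10⁻⁴ = 0.047628 m
Layer 3: 2.1×10⁻⁴ × 0.52 × 1600 = 0.17472 m
Δh = 0.024255 + 0.047628 + 0.17472 = 0.246603 m

247 mm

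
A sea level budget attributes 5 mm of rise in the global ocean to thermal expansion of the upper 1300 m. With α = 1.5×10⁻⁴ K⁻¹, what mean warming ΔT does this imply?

ΔT = Δh/(αH) = 0.005 / (1.5×10⁻⁴ × 1300) ≈ 0.02564 K

about 0.026 K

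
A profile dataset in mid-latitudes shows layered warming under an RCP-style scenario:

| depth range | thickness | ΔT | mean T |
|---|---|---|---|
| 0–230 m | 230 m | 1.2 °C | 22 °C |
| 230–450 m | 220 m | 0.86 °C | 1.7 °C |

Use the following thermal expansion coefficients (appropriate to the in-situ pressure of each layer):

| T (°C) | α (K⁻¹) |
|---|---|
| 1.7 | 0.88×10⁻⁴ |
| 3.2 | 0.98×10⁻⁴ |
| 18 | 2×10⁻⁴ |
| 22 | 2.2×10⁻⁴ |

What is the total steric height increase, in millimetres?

Layer 1 at 22 °C → α = 2.2×10⁻⁴ K⁻¹
Layer 2 at 1.7 °C → α = 0.88×10⁻⁴ K⁻¹
1.2 × 2.2×10⁻⁴ × 230 = 0.06072 m
Layer 2: 220 × 0.86 × 0.88×10⁻⁴ = 0.0166496 m
Δh = 0.06072 + 0.0166496 = 0.0773696 m

Δh = 77.4 mm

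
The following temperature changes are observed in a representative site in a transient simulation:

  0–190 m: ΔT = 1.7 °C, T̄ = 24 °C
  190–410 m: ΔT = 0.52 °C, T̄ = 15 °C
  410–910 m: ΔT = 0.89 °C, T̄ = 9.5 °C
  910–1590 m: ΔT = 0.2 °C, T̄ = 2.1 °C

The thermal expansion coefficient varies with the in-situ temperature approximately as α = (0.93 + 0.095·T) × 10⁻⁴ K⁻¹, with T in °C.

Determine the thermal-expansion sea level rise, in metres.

Layer 1: α = (0.93 + 0.095×24)×10⁻⁴ = 3.21×10⁻⁴ K⁻¹
Layer 2: α = (0.93 + 0.095×15)×10⁻⁴ = 2.355×10⁻⁴ K⁻¹
Layer 3: α = (0.93 + 0.095×9.5)×10⁻⁴ = 1.8325×10⁻⁴ K⁻¹
Layer 4: α = (0.93 + 0.095×2.1)×10⁻⁴ = 1.1295×10⁻⁴ K⁻¹
Layer 1: 190 × 3.21×10⁻⁴ × 1.7 = 0.103683 m
190–410 m: 220 × 2.355×10⁻⁴ × 0.52 = 0.0269412 m
1.8325×10⁻⁴ × 0.89 × 500 = 0.08154625 m
910–1590 m: 680 × 0.2 × 1.1295×10⁻⁴ = 0.0153612 m
Δh = 0.103683 + 0.0269412 + 0.08154625 + 0.0153612 = 0.22753165 m

Δh ≈ 0.23 m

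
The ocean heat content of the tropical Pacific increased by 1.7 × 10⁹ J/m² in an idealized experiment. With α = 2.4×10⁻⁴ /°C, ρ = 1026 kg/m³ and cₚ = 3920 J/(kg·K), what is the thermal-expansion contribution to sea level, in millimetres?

Δh = αQ/(ρcₚ) = 2.4×10⁻⁴ × 1.7×10⁹ / (1026 × 3920) ≈ 0.10144 m

101 mm of thermosteric rise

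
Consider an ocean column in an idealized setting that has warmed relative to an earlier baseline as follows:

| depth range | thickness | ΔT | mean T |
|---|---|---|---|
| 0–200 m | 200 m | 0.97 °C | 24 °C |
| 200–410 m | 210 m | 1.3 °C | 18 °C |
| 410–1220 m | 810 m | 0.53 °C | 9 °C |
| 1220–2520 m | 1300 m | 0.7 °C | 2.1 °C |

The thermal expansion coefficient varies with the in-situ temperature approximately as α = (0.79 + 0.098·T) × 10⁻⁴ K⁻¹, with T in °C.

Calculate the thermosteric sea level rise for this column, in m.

0.29 m

Layer 1: α = (0.79 + 0.098×24)×10⁻⁴ = 3.142×10⁻⁴ K⁻¹
Layer 2: α = (0.79 + 0.098×18)×10⁻⁴ = 2.554×10⁻⁴ K⁻¹
Layer 3: α = (0.79 + 0.098×9)×10⁻⁴ = 1.672×10⁻⁴ K⁻¹
Layer 4: α = (0.79 + 0.098×2.1)×10⁻⁴ = 0.9958×10⁻⁴ K⁻¹
0–200 m: 0.97 × 200 × 3.142×10⁻⁴ = 0.0609548 m
Layer 2: 2.554×10⁻⁴ × 210 × 1.3 = 0.0697242 m
Layer 3: 0.53 × 810 × 1.672×10⁻⁴ = 0.07177896 m
1220–2520 m: 0.9958×10⁻⁴ × 1300 × 0.7 = 0.0906178 m
Δh = 0.0609548 + 0.0697242 + 0.07177896 + 0.0906178 = 0.29307576 m ≈ 0.29 m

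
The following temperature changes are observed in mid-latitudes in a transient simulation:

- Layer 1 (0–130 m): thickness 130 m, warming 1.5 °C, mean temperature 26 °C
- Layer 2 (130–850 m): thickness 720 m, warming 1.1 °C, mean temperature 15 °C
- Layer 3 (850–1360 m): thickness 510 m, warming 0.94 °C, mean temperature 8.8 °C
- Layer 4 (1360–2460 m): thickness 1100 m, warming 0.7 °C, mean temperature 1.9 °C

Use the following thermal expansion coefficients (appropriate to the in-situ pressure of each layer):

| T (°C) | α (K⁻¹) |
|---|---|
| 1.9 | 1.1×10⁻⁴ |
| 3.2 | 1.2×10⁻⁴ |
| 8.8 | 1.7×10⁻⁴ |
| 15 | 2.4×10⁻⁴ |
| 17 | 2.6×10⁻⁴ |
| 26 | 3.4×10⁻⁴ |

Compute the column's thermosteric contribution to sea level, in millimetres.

Layer 1 at 26 °C → α = 3.4×10⁻⁴ K⁻¹
Layer 2 at 15 °C → α = 2.4×10⁻⁴ K⁻¹
Layer 3 at 8.8 °C → α = 1.7×10⁻⁴ K⁻¹
Layer 4 at 1.9 °C → α = 1.1×10⁻⁴ K⁻¹
0–130 m: 130 × 1.5 × 3.4×10⁻⁴ = 0.06630 m
2.4×10⁻⁴ × 1.1 × 720 = 0.19008 m
510 × 1.7×10⁻⁴ × 0.94 = 0.081498 m
1.1×10⁻⁴ × 0.7 × 1100 = 0.08470 m
Δh = 0.06630 + 0.19008 + 0.081498 + 0.08470 = 0.422578 m

Δh = 420 mm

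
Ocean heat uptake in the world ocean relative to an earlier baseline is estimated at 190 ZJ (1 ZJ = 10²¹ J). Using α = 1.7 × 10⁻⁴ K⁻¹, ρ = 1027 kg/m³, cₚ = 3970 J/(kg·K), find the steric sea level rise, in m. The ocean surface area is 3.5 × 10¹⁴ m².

Δh ≈ 0.0226 m

Per unit area: Q = 190×10²¹ / (3.5×10¹⁴) ≈ 5.429×10⁸ J/m²
Δh = αQ/(ρcₚ) = 1.7×10⁻⁴ × 5.429×10⁸ / (1027 × 3970) ≈ 0.022636 m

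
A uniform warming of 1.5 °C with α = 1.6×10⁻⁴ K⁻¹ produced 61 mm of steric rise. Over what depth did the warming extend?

254 m

H = Δh/(αΔT) = 0.061 / (1.6×10⁻⁴ × 1.5) ≈ 254.2 m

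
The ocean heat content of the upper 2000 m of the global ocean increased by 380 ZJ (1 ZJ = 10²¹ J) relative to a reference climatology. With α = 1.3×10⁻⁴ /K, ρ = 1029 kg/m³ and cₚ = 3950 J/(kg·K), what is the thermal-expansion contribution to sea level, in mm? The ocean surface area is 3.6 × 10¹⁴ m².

33.8 mm of thermosteric rise

Per unit area: Q = 380×10²¹ / (3.6×10¹⁴) ≈ 1.056×10⁹ J/m²
Δh = αQ/(ρcₚ) = 1.3×10⁻⁴ × 1.056×10⁹ / (1029 × 3950) ≈ 0.033775 m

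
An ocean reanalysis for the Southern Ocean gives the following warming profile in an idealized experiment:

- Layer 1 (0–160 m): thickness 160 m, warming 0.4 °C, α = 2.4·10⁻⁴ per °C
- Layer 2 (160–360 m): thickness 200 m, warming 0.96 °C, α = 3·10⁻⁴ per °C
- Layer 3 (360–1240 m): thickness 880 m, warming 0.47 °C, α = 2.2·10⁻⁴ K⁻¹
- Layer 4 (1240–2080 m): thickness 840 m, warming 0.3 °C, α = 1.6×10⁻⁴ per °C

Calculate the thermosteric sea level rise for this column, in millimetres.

Layer 1: 0.4 × 160 × 2.4×10⁻⁴ = 0.01536 m
Layer 2: 0.96 × 3×10⁻⁴ × 200 = 0.05760 m
360–1240 m: 880 × 0.47 × 2.2×10⁻⁴ = 0.090992 m
840 × 0.3 × 1.6×10⁻⁴ = 0.04032 m
Δh = 0.01536 + 0.05760 + 0.090992 + 0.04032 = 0.204272 m ≈ 200 mm

200 mm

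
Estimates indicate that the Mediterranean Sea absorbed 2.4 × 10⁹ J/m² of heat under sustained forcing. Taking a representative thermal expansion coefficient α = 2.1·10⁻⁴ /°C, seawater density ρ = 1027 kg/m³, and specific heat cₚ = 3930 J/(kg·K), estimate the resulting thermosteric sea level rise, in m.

Δh = αQ/(ρcₚ) = 2.1×10⁻⁴ × 2.4×10⁹ / (1027 × 3930) ≈ 0.12487 m

Δh = 0.125 m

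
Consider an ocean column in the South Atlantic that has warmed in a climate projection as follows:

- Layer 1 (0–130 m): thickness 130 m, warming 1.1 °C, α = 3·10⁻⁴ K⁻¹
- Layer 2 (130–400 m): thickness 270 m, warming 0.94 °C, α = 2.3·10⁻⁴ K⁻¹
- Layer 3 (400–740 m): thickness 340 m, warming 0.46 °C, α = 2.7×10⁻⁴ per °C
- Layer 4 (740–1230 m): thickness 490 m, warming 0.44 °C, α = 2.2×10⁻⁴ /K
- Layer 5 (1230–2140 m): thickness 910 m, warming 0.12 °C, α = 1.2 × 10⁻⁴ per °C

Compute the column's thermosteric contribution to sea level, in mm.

Δh ≈ 204 mm

Layer 1: 130 × 1.1 × 3×10⁻⁴ = 0.04290 m
2.3×10⁻⁴ × 0.94 × 270 = 0.058374 m
400–740 m: 0.46 × 2.7×10⁻⁴ × 340 = 0.042228 m
740–1230 m: 2.2×10⁻⁴ × 490 × 0.44 = 0.047432 m
Layer 5: 910 × 1.2×10⁻⁴ × 0.12 = 0.013104 m
Δh = 0.04290 + 0.058374 + 0.042228 + 0.047432 + 0.013104 = 0.204038 m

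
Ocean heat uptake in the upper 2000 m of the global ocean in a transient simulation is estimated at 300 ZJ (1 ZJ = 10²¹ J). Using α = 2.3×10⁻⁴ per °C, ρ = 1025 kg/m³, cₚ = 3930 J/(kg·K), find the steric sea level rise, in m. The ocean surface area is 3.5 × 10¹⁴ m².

Per unit area: Q = 300×10²¹ / (3.5×10¹⁴) ≈ 8.571×10⁸ J/m²
Δh = αQ/(ρcₚ) = 2.3×10⁻⁴ × 8.571×10⁸ / (1025 × 3930) ≈ 0.048938 m

about 0.049 m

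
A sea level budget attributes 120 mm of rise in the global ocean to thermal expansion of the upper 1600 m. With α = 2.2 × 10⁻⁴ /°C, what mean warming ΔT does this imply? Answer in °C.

ΔT ≈ 0.34 °C

ΔT = Δh/(αH) = 0.12 / (2.2×10⁻⁴ × 1600) ≈ 0.3409 °C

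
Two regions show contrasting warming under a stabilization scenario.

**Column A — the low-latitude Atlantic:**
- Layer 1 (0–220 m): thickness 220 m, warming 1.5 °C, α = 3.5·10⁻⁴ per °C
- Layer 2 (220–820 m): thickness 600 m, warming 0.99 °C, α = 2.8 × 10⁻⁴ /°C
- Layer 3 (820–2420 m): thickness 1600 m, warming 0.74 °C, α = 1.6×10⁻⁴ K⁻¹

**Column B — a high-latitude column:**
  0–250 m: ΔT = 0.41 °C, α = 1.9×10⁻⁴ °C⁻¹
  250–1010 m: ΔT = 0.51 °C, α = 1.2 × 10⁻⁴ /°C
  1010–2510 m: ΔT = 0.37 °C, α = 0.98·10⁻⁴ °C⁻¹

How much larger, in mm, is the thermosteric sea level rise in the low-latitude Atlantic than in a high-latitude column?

350 mm larger

A Layer 1: 1.5 × 3.5×10⁻⁴ × 220 = 0.11550 m
A 220–820 m: 600 × 0.99 × 2.8×10⁻⁴ = 0.16632 m
A 820–2420 m: 1.6×10⁻⁴ × 1600 × 0.74 = 0.18944 m
A total: 0.47126 m
B 0.41 × 250 × 1.9×10⁻⁴ = 0.019475 m
B Layer 2: 0.51 × 1.2×10⁻⁴ × 760 = 0.046512 m
B 0.98×10⁻⁴ × 0.37 × 1500 = 0.05439 m
B total: 0.120377 m
Difference: 0.47126 − 0.120377 = 0.350883 m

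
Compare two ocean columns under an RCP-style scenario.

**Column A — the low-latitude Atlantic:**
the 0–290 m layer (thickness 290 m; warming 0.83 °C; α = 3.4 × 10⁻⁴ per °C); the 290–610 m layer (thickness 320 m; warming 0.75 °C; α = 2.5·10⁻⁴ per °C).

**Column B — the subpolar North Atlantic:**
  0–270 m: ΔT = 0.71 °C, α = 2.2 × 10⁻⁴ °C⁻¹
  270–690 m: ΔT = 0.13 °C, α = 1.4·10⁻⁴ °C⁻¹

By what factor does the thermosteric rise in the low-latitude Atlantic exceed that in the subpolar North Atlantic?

A 3.4×10⁻⁴ × 290 × 0.83 = 0.081838 m
A 2.5×10⁻⁴ × 0.75 × 320 = 0.06000 m
A total: 0.141838 m
B Layer 1: 0.71 × 2.2×10⁻⁴ × 270 = 0.042174 m
B 270–690 m: 0.13 × 420 × 1.4×10⁻⁴ = 0.007644 m
B total: 0.049818 m
Ratio: 0.141838 / 0.049818 ≈ 2.847

a factor of 2.8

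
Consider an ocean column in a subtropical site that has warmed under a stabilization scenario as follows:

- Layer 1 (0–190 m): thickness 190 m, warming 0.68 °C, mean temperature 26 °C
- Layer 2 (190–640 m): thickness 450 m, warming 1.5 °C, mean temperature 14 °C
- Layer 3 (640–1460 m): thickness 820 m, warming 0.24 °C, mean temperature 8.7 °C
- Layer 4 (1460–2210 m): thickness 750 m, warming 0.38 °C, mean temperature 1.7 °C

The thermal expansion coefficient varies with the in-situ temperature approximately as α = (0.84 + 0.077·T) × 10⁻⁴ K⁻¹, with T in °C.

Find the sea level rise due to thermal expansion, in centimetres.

Δh = 22 cm

Layer 1: α = (0.84 + 0.077×26)×10⁻⁴ = 2.842×10⁻⁴ K⁻¹
Layer 2: α = (0.84 + 0.077×14)×10⁻⁴ = 1.918×10⁻⁴ K⁻¹
Layer 3: α = (0.84 + 0.077×8.7)×10⁻⁴ = 1.5099×10⁻⁴ K⁻¹
Layer 4: α = (0.84 + 0.077×1.7)×10⁻⁴ = 0.9709×10⁻⁴ K⁻¹
Layer 1: 0.68 × 190 × 2.842×10⁻⁴ = 0.03671864 m
Layer 2: 1.918×10⁻⁴ × 450 × 1.5 = 0.129465 m
640–1460 m: 820 × 0.24 × 1.5099×10⁻⁴ = 0.029714832 m
Layer 4: 0.38 × 0.9709×10⁻⁴ × 750 = 0.02767065 m
Δh = 0.03671864 + 0.129465 + 0.029714832 + 0.02767065 = 0.223569122 m ≈ 22 cm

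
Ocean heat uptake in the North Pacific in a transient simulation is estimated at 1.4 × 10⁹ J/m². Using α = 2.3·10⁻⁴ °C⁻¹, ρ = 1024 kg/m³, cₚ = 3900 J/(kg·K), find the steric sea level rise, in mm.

Δh = αQ/(ρcₚ) = 2.3×10⁻⁴ × 1.4×10⁹ / (1024 × 3900) ≈ 0.080629 m

80.6 mm of thermosteric rise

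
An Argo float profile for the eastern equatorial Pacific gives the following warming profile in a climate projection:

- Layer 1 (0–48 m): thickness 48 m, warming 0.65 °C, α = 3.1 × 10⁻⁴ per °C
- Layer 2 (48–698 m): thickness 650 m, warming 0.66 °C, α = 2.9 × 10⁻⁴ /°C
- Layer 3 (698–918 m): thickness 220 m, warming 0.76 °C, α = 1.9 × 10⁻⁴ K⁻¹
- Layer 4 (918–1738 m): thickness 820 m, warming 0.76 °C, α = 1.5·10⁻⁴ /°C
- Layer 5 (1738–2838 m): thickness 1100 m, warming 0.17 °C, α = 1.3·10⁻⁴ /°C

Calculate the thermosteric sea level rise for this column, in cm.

0–48 m: 3.1×10⁻⁴ × 0.65 × 48 = 0.009672 m
2.9×10⁻⁴ × 650 × 0.66 = 0.12441 m
Layer 3: 220 × 1.9×10⁻⁴ × 0.76 = 0.031768 m
0.76 × 820 × 1.5×10⁻⁴ = 0.09348 m
1738–2838 m: 1100 × 0.17 × 1.3×10⁻⁴ = 0.02431 m
Δh = 0.009672 + 0.12441 + 0.031768 + 0.09348 + 0.02431 = 0.28364 m

Δh ≈ 28.4 cm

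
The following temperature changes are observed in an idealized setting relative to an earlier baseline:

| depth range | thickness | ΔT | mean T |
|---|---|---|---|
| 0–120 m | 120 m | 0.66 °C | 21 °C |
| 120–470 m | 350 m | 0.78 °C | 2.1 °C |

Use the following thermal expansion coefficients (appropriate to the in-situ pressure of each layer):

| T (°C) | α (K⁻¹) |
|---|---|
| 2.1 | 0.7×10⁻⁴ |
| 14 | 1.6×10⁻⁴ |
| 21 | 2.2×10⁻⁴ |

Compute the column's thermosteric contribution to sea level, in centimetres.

Layer 1 at 21 °C → α = 2.2×10⁻⁴ K⁻¹
Layer 2 at 2.1 °C → α = 0.7×10⁻⁴ K⁻¹
2.2×10⁻⁴ × 120 × 0.66 = 0.017424 m
350 × 0.7×10⁻⁴ × 0.78 = 0.01911 m
Δh = 0.017424 + 0.01911 = 0.036534 m

Δh = 3.65 cm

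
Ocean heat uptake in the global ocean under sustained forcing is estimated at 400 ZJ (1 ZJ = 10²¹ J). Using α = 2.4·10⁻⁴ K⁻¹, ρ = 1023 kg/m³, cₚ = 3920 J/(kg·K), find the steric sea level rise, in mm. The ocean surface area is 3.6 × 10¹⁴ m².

Per unit area: Q = 400×10²¹ / (3.6×10¹⁴) ≈ 1.111×10⁹ J/m²
Δh = αQ/(ρcₚ) = 2.4×10⁻⁴ × 1.111×10⁹ / (1023 × 3920) ≈ 0.066491 m

about 66.5 mm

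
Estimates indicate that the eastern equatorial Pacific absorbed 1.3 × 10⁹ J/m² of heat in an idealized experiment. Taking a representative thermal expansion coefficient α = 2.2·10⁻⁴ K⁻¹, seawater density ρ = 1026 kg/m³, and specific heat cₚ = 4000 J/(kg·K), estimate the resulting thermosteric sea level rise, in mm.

Δh = αQ/(ρcₚ) = 2.2×10⁻⁴ × 1.3×10⁹ / (1026 × 4000) ≈ 0.069688 m

70 mm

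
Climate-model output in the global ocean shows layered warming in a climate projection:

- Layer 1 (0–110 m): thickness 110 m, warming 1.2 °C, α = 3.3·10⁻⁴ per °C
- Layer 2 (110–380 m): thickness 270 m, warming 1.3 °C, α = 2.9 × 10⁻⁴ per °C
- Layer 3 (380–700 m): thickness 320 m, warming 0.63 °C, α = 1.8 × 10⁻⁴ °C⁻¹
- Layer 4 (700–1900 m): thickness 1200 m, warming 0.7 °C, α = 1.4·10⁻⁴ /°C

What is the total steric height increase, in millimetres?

299 mm

Layer 1: 1.2 × 110 × 3.3×10⁻⁴ = 0.04356 m
110–380 m: 2.9×10⁻⁴ × 1.3 × 270 = 0.10179 m
Layer 3: 320 × 0.63 × 1.8×10⁻⁴ = 0.036288 m
700–1900 m: 1.4×10⁻⁴ × 0.7 × 1200 = 0.11760 m
Δh = 0.04356 + 0.10179 + 0.036288 + 0.11760 = 0.299238 m ≈ 299 mm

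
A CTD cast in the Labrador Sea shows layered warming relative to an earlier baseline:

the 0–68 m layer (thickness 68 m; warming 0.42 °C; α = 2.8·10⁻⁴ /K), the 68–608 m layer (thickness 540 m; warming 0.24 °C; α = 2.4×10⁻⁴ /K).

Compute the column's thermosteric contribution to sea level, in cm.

0–68 m: 68 × 0.42 × 2.8×10⁻⁴ = 0.0079968 m
540 × 0.24 × 2.4×10⁻⁴ = 0.031104 m
Δh = 0.0079968 + 0.031104 = 0.0391008 m

about 3.91 cm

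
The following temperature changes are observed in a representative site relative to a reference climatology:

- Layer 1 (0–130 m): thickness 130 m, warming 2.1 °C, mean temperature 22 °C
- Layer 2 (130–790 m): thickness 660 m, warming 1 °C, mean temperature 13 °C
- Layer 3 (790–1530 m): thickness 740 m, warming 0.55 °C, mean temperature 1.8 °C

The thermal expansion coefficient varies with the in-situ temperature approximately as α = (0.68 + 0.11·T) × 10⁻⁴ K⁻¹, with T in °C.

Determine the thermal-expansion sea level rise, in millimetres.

Layer 1: α = (0.68 + 0.11×22)×10⁻⁴ = 3.1×10⁻⁴ K⁻¹
Layer 2: α = (0.68 + 0.11×13)×10⁻⁴ = 2.11×10⁻⁴ K⁻¹
Layer 3: α = (0.68 + 0.11×1.8)×10⁻⁴ = 0.878×10⁻⁴ K⁻¹
130 × 2.1 × 3.1×10⁻⁴ = 0.08463 m
Layer 2: 660 × 1 × 2.11×10⁻⁴ = 0.13926 m
0.878×10⁻⁴ × 0.55 × 740 = 0.0357346 m
Δh = 0.08463 + 0.13926 + 0.0357346 = 0.2596246 m ≈ 260 mm

about 260 mm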